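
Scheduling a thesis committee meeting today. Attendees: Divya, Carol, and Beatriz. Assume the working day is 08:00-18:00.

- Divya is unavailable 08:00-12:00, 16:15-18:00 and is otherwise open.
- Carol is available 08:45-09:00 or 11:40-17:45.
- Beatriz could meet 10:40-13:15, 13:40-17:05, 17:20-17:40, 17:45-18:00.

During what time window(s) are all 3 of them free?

12:00-13:15, 13:40-16:15

Divya free: 12:00-16:15 (invert busy blocks within the working day).
Carol free: 08:45-09:00, 11:40-17:45.
Beatriz free: 10:40-13:15, 13:40-17:05, 17:20-17:40, 17:45-18:00.
Divya ∩ Carol: 12:00-16:15.
Divya ∩ Carol ∩ Beatriz: 12:00-13:15, 13:40-16:15.
So the common availability across everyone is 12:00-13:15, 13:40-16:15.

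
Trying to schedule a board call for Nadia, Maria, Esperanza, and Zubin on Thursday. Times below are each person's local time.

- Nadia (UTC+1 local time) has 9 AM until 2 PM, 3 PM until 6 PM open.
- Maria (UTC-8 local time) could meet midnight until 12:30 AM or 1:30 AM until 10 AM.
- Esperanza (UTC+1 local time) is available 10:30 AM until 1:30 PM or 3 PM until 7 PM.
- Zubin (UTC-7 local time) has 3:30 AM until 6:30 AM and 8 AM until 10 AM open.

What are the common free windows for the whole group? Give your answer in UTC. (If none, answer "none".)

10:30-12:30, 15:00-17:00

Nadia in UTC: 08:00-13:00, 14:00-17:00 (subtract 1h to convert from UTC+1).
Maria in UTC: 08:00-08:30, 09:30-18:00 (add 8h to convert from UTC-8).
Esperanza in UTC: 09:30-12:30, 14:00-18:00 (subtract 1h to convert from UTC+1).
Zubin in UTC: 10:30-13:30, 15:00-17:00 (add 7h to convert from UTC-7).
Nadia ∩ Maria: 08:00-08:30, 09:30-13:00, 14:00-17:00.
Nadia ∩ Maria ∩ Esperanza: 09:30-12:30, 14:00-17:00.
Nadia ∩ Maria ∩ Esperanza ∩ Zubin: 10:30-12:30, 15:00-17:00.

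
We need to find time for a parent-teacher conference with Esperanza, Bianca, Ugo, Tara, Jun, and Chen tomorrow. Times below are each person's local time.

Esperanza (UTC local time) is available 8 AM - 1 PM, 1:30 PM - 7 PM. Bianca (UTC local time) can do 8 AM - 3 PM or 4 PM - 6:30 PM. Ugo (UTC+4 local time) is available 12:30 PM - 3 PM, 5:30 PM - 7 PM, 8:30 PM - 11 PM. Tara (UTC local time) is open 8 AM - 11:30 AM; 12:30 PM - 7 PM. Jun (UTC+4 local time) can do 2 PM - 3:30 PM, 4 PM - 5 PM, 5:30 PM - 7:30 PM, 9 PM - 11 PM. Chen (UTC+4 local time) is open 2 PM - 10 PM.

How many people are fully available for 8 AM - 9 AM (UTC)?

3

Esperanza in UTC: 08:00-13:00, 13:30-19:00.
Bianca in UTC: 08:00-15:00, 16:00-18:30.
Ugo in UTC: 08:30-11:00, 13:30-15:00, 16:30-19:00 (subtract 4h to convert from UTC+4).
Tara in UTC: 08:00-11:30, 12:30-19:00.
Jun in UTC: 10:00-11:30, 12:00-13:00, 13:30-15:30, 17:00-19:00 (subtract 4h to convert from UTC+4).
Chen in UTC: 10:00-18:00 (subtract 4h to convert from UTC+4).
Esperanza, Bianca, and Tara can make the full 08:00-09:00 slot — that's 3.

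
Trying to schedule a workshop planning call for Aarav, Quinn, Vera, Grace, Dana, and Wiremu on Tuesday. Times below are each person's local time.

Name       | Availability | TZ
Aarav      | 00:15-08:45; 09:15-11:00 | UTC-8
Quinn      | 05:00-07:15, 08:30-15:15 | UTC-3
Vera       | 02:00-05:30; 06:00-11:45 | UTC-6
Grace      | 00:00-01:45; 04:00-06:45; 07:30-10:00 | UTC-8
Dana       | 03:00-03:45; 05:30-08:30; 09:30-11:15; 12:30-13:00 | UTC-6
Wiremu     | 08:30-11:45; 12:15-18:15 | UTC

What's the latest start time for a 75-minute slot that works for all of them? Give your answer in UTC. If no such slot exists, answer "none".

Aarav in UTC: 08:15-16:45, 17:15-19:00 (add 8h to convert from UTC-8).
Quinn in UTC: 08:00-10:15, 11:30-18:15 (add 3h to convert from UTC-3).
Vera in UTC: 08:00-11:30, 12:00-17:45 (add 6h to convert from UTC-6).
Grace in UTC: 08:00-09:45, 12:00-14:45, 15:30-18:00 (add 8h to convert from UTC-8).
Dana in UTC: 09:00-09:45, 11:30-14:30, 15:30-17:15, 18:30-19:00 (add 6h to convert from UTC-6).
Wiremu in UTC: 08:30-11:45, 12:15-18:15.
Aarav ∩ Quinn: 08:15-10:15, 11:30-16:45, 17:15-18:15.
Aarav ∩ Quinn ∩ Vera: 08:15-10:15, 12:00-16:45, 17:15-17:45.
Aarav ∩ Quinn ∩ Vera ∩ Grace: 08:15-09:45, 12:00-14:45, 15:30-16:45, 17:15-17:45.
Aarav ∩ Quinn ∩ Vera ∩ Grace ∩ Dana: 09:00-09:45, 12:00-14:30, 15:30-16:45.
Aarav ∩ Quinn ∩ Vera ∩ Grace ∩ Dana ∩ Wiremu: 09:00-09:45, 12:15-14:30, 15:30-16:45.
Those are the intersection windows.
The last common window of at least 75 minutes is 15:30-16:45; a 75-minute meeting can start as late as 15:30 and still end by 16:45.

15:30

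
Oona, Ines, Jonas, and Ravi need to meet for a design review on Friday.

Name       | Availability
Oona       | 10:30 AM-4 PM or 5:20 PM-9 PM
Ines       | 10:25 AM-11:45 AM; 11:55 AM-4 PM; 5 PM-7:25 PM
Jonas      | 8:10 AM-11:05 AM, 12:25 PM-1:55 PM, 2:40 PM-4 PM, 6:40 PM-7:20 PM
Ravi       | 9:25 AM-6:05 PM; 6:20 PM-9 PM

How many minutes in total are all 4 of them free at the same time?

Oona ∩ Ines: 10:30-11:45, 11:55-16:00, 17:20-19:25.
Oona ∩ Ines ∩ Jonas: 10:30-11:05, 12:25-13:55, 14:40-16:00, 18:40-19:20.
Oona ∩ Ines ∩ Jonas ∩ Ravi: 10:30-11:05, 12:25-13:55, 14:40-16:00, 18:40-19:20.
So the common availability across everyone is 10:30-11:05, 12:25-13:55, 14:40-16:00, 18:40-19:20.
Summing the common windows: 35 + 90 + 80 + 40 = 245 minutes.

245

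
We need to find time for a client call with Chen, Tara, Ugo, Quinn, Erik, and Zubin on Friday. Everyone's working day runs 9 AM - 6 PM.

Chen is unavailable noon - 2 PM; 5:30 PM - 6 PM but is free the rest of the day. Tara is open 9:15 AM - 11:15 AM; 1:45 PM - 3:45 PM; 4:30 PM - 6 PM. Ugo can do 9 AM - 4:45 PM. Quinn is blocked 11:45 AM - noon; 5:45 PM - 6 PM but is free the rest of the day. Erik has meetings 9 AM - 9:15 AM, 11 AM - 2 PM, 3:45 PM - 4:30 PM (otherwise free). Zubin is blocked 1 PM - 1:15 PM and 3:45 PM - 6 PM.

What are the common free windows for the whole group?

Chen free: 09:00-12:00, 14:00-17:30 (invert busy blocks within the working day).
Tara free: 09:15-11:15, 13:45-15:45, 16:30-18:00.
Ugo free: 09:00-16:45.
Quinn free: 09:00-11:45, 12:00-17:45 (invert busy blocks within the working day).
Erik free: 09:15-11:00, 14:00-15:45, 16:30-18:00 (invert busy blocks within the working day).
Zubin free: 09:00-13:00, 13:15-15:45 (invert busy blocks within the working day).
Chen ∩ Tara: 09:15-11:15, 14:00-15:45, 16:30-17:30.
Chen ∩ Tara ∩ Ugo: 09:15-11:15, 14:00-15:45, 16:30-16:45.
Chen ∩ Tara ∩ Ugo ∩ Quinn: 09:15-11:15, 14:00-15:45, 16:30-16:45.
Chen ∩ Tara ∩ Ugo ∩ Quinn ∩ Erik: 09:15-11:00, 14:00-15:45, 16:30-16:45.
Chen ∩ Tara ∩ Ugo ∩ Quinn ∩ Erik ∩ Zubin: 09:15-11:00, 14:00-15:45.

09:15-11:00, 14:00-15:45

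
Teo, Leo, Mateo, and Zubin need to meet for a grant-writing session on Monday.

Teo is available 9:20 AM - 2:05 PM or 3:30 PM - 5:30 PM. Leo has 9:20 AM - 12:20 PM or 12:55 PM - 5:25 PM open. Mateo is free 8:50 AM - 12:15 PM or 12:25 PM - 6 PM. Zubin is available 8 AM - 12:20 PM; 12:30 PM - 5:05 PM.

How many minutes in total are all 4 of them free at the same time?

Teo ∩ Leo: 09:20-12:20, 12:55-14:05, 15:30-17:25.
Teo ∩ Leo ∩ Mateo: 09:20-12:15, 12:55-14:05, 15:30-17:25.
Teo ∩ Leo ∩ Mateo ∩ Zubin: 09:20-12:15, 12:55-14:05, 15:30-17:05.
Summing the common windows: 175 + 70 + 95 = 340 minutes.

340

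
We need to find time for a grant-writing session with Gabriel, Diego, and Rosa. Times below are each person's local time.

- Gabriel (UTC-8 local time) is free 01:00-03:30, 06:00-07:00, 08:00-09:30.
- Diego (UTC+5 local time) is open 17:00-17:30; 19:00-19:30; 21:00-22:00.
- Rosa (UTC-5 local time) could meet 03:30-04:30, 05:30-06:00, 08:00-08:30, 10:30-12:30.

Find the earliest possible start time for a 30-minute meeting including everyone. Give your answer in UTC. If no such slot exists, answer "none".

16:00

Gabriel in UTC: 09:00-11:30, 14:00-15:00, 16:00-17:30 (add 8h to convert from UTC-8).
Diego in UTC: 12:00-12:30, 14:00-14:30, 16:00-17:00 (subtract 5h to convert from UTC+5).
Rosa in UTC: 08:30-09:30, 10:30-11:00, 13:00-13:30, 15:30-17:30 (add 5h to convert from UTC-5).
Gabriel ∩ Diego: 14:00-14:30, 16:00-17:00.
Gabriel ∩ Diego ∩ Rosa: 16:00-17:00.
The first common window of at least 30 minutes is 16:00-17:00, so the earliest start is 16:00.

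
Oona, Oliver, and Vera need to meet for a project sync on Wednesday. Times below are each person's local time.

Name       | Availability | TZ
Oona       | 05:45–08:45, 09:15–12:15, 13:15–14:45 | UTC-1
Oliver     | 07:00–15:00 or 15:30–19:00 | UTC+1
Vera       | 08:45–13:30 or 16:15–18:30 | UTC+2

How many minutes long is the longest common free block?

Oona in UTC: 06:45-09:45, 10:15-13:15, 14:15-15:45 (add 1h to convert from UTC-1).
Oliver in UTC: 06:00-14:00, 14:30-18:00 (subtract 1h to convert from UTC+1).
Vera in UTC: 06:45-11:30, 14:15-16:30 (subtract 2h to convert from UTC+2).
Oona ∩ Oliver: 06:45-09:45, 10:15-13:15, 14:30-15:45.
Oona ∩ Oliver ∩ Vera: 06:45-09:45, 10:15-11:30, 14:30-15:45.
Those are the intersection windows.
The longest is 06:45-09:45 at 180 minutes.

180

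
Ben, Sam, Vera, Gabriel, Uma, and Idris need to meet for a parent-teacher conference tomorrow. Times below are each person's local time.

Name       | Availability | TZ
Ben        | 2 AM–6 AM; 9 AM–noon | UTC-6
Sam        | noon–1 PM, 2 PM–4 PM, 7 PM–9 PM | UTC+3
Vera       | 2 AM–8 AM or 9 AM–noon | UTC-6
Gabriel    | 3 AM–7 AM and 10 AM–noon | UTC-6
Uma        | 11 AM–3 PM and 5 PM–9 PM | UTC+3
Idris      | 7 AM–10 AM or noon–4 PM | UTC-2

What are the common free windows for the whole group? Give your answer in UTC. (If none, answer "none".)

Ben in UTC: 08:00-12:00, 15:00-18:00 (add 6h to convert from UTC-6).
Sam in UTC: 09:00-10:00, 11:00-13:00, 16:00-18:00 (subtract 3h to convert from UTC+3).
Vera in UTC: 08:00-14:00, 15:00-18:00 (add 6h to convert from UTC-6).
Gabriel in UTC: 09:00-13:00, 16:00-18:00 (add 6h to convert from UTC-6).
Uma in UTC: 08:00-12:00, 14:00-18:00 (subtract 3h to convert from UTC+3).
Idris in UTC: 09:00-12:00, 14:00-18:00 (add 2h to convert from UTC-2).
Ben ∩ Sam: 09:00-10:00, 11:00-12:00, 16:00-18:00.
Ben ∩ Sam ∩ Vera: 09:00-10:00, 11:00-12:00, 16:00-18:00.
Ben ∩ Sam ∩ Vera ∩ Gabriel: 09:00-10:00, 11:00-12:00, 16:00-18:00.
Ben ∩ Sam ∩ Vera ∩ Gabriel ∩ Uma: 09:00-10:00, 11:00-12:00, 16:00-18:00.
Ben ∩ Sam ∩ Vera ∩ Gabriel ∩ Uma ∩ Idris: 09:00-10:00, 11:00-12:00, 16:00-18:00.

09:00-10:00, 11:00-12:00, 16:00-18:00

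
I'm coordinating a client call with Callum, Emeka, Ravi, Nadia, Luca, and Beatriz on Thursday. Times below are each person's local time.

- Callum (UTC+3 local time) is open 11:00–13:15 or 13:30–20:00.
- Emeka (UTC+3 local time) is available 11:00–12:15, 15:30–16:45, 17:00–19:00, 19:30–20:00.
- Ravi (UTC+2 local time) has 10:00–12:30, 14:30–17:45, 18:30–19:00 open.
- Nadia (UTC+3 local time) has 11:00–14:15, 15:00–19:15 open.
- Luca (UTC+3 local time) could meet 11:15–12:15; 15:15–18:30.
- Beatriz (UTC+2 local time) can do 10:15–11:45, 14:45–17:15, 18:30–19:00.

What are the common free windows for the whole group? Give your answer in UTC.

08:15-09:15, 12:45-13:45, 14:00-15:15

Callum in UTC: 08:00-10:15, 10:30-17:00 (subtract 3h to convert from UTC+3).
Emeka in UTC: 08:00-09:15, 12:30-13:45, 14:00-16:00, 16:30-17:00 (subtract 3h to convert from UTC+3).
Ravi in UTC: 08:00-10:30, 12:30-15:45, 16:30-17:00 (subtract 2h to convert from UTC+2).
Nadia in UTC: 08:00-11:15, 12:00-16:15 (subtract 3h to convert from UTC+3).
Luca in UTC: 08:15-09:15, 12:15-15:30 (subtract 3h to convert from UTC+3).
Beatriz in UTC: 08:15-09:45, 12:45-15:15, 16:30-17:00 (subtract 2h to convert from UTC+2).
Callum ∩ Emeka: 08:00-09:15, 12:30-13:45, 14:00-16:00, 16:30-17:00.
Callum ∩ Emeka ∩ Ravi: 08:00-09:15, 12:30-13:45, 14:00-15:45, 16:30-17:00.
Callum ∩ Emeka ∩ Ravi ∩ Nadia: 08:00-09:15, 12:30-13:45, 14:00-15:45.
Callum ∩ Emeka ∩ Ravi ∩ Nadia ∩ Luca: 08:15-09:15, 12:30-13:45, 14:00-15:30.
Callum ∩ Emeka ∩ Ravi ∩ Nadia ∩ Luca ∩ Beatriz: 08:15-09:15, 12:45-13:45, 14:00-15:15.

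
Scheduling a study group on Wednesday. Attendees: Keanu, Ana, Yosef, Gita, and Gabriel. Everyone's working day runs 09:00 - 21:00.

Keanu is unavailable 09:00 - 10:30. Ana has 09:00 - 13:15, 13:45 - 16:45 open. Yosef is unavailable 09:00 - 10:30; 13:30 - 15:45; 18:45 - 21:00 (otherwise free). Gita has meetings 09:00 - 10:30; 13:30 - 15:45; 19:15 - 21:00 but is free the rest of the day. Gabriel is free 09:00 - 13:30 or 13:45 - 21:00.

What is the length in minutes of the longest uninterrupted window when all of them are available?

165

Keanu free: 10:30-21:00 (invert busy blocks within the working day).
Ana free: 09:00-13:15, 13:45-16:45.
Yosef free: 10:30-13:30, 15:45-18:45 (invert busy blocks within the working day).
Gita free: 10:30-13:30, 15:45-19:15 (invert busy blocks within the working day).
Gabriel free: 09:00-13:30, 13:45-21:00.
Keanu ∩ Ana: 10:30-13:15, 13:45-16:45.
Keanu ∩ Ana ∩ Yosef: 10:30-13:15, 15:45-16:45.
Keanu ∩ Ana ∩ Yosef ∩ Gita: 10:30-13:15, 15:45-16:45.
Keanu ∩ Ana ∩ Yosef ∩ Gita ∩ Gabriel: 10:30-13:15, 15:45-16:45.
The longest is 10:30-13:15 at 165 minutes.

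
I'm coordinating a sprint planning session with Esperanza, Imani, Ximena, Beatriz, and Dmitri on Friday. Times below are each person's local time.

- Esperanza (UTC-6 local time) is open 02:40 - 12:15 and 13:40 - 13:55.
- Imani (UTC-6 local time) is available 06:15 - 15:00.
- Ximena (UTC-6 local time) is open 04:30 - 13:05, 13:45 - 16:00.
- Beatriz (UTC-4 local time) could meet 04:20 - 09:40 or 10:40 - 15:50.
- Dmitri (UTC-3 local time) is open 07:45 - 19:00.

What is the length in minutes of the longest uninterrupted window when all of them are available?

215

Esperanza in UTC: 08:40-18:15, 19:40-19:55 (add 6h to convert from UTC-6).
Imani in UTC: 12:15-21:00 (add 6h to convert from UTC-6).
Ximena in UTC: 10:30-19:05, 19:45-22:00 (add 6h to convert from UTC-6).
Beatriz in UTC: 08:20-13:40, 14:40-19:50 (add 4h to convert from UTC-4).
Dmitri in UTC: 10:45-22:00 (add 3h to convert from UTC-3).
Esperanza ∩ Imani: 12:15-18:15, 19:40-19:55.
Esperanza ∩ Imani ∩ Ximena: 12:15-18:15, 19:45-19:55.
Esperanza ∩ Imani ∩ Ximena ∩ Beatriz: 12:15-13:40, 14:40-18:15, 19:45-19:50.
Esperanza ∩ Imani ∩ Ximena ∩ Beatriz ∩ Dmitri: 12:15-13:40, 14:40-18:15, 19:45-19:50.
The longest is 14:40-18:15 at 215 minutes.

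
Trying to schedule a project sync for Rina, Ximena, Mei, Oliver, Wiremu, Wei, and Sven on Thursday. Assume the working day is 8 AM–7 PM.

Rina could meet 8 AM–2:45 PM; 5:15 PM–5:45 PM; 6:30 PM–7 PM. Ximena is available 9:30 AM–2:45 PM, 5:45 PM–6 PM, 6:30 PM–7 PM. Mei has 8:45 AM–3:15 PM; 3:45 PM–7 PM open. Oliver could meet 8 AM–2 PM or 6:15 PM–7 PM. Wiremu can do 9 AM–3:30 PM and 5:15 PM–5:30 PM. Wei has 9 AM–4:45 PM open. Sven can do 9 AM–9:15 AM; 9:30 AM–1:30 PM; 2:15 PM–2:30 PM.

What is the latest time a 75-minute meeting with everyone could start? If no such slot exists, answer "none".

Rina ∩ Ximena: 09:30-14:45, 18:30-19:00.
Rina ∩ Ximena ∩ Mei: 09:30-14:45, 18:30-19:00.
Rina ∩ Ximena ∩ Mei ∩ Oliver: 09:30-14:00, 18:30-19:00.
Rina ∩ Ximena ∩ Mei ∩ Oliver ∩ Wiremu: 09:30-14:00.
Rina ∩ Ximena ∩ Mei ∩ Oliver ∩ Wiremu ∩ Wei: 09:30-14:00.
Rina ∩ Ximena ∩ Mei ∩ Oliver ∩ Wiremu ∩ Wei ∩ Sven: 09:30-13:30.
The last common window of at least 75 minutes is 09:30-13:30; a 75-minute meeting can start as late as 12:15 and still end by 13:30.

12:15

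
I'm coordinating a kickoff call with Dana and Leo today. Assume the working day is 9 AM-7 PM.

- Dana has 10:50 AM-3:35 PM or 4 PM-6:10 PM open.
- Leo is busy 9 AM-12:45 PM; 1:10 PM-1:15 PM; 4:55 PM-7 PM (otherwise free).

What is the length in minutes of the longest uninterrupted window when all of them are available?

140

Dana free: 10:50-15:35, 16:00-18:10.
Leo free: 12:45-13:10, 13:15-16:55 (invert busy blocks within the working day).
Dana ∩ Leo: 12:45-13:10, 13:15-15:35, 16:00-16:55.
The longest is 13:15-15:35 at 140 minutes.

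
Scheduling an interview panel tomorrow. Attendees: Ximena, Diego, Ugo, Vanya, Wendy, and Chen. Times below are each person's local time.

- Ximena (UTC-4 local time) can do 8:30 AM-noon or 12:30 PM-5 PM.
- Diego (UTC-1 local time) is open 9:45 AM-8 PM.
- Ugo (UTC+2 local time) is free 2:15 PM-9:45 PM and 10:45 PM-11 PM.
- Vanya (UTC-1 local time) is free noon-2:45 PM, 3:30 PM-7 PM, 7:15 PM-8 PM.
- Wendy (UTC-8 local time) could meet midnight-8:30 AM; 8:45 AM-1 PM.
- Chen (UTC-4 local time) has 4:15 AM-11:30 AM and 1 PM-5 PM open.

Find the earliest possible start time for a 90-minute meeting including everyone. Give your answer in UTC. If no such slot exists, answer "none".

Ximena in UTC: 12:30-16:00, 16:30-21:00 (add 4h to convert from UTC-4).
Diego in UTC: 10:45-21:00 (add 1h to convert from UTC-1).
Ugo in UTC: 12:15-19:45, 20:45-21:00 (subtract 2h to convert from UTC+2).
Vanya in UTC: 13:00-15:45, 16:30-20:00, 20:15-21:00 (add 1h to convert from UTC-1).
Wendy in UTC: 08:00-16:30, 16:45-21:00 (add 8h to convert from UTC-8).
Chen in UTC: 08:15-15:30, 17:00-21:00 (add 4h to convert from UTC-4).
Ximena ∩ Diego: 12:30-16:00, 16:30-21:00.
Ximena ∩ Diego ∩ Ugo: 12:30-16:00, 16:30-19:45, 20:45-21:00.
Ximena ∩ Diego ∩ Ugo ∩ Vanya: 13:00-15:45, 16:30-19:45, 20:45-21:00.
Ximena ∩ Diego ∩ Ugo ∩ Vanya ∩ Wendy: 13:00-15:45, 16:45-19:45, 20:45-21:00.
Ximena ∩ Diego ∩ Ugo ∩ Vanya ∩ Wendy ∩ Chen: 13:00-15:30, 17:00-19:45, 20:45-21:00.
The first common window of at least 90 minutes is 13:00-15:30, so the earliest start is 13:00.

13:00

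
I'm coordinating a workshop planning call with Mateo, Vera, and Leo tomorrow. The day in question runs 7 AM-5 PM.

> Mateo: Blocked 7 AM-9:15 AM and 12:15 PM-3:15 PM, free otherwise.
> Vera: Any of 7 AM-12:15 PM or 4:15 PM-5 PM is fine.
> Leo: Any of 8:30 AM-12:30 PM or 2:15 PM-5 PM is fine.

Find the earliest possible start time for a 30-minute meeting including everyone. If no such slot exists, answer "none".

09:15

Mateo free: 09:15-12:15, 15:15-17:00 (invert busy blocks within the working day).
Vera free: 07:00-12:15, 16:15-17:00.
Leo free: 08:30-12:30, 14:15-17:00.
Mateo ∩ Vera: 09:15-12:15, 16:15-17:00.
Mateo ∩ Vera ∩ Leo: 09:15-12:15, 16:15-17:00.
The first common window of at least 30 minutes is 09:15-12:15, so the earliest start is 09:15.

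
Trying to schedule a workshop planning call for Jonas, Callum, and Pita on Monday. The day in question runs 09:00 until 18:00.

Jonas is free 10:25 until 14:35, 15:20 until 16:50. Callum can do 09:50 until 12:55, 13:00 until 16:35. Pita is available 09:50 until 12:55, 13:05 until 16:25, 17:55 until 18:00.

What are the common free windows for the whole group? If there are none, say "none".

10:25-12:55, 13:05-14:35, 15:20-16:25

Jonas ∩ Callum: 10:25-12:55, 13:00-14:35, 15:20-16:35.
Jonas ∩ Callum ∩ Pita: 10:25-12:55, 13:05-14:35, 15:20-16:25.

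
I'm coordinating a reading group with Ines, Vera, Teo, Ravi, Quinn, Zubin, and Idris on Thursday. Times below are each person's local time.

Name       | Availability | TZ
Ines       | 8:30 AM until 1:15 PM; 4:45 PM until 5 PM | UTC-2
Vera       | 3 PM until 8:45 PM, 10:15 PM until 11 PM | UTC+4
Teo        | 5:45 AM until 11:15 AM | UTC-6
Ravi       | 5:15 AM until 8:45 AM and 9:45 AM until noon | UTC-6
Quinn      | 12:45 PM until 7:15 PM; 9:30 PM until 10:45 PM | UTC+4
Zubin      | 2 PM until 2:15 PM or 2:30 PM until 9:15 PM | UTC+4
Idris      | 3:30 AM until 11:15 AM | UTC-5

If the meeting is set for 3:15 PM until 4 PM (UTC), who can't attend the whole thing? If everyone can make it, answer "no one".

Ines in UTC: 10:30-15:15, 18:45-19:00 (add 2h to convert from UTC-2).
Vera in UTC: 11:00-16:45, 18:15-19:00 (subtract 4h to convert from UTC+4).
Teo in UTC: 11:45-17:15 (add 6h to convert from UTC-6).
Ravi in UTC: 11:15-14:45, 15:45-18:00 (add 6h to convert from UTC-6).
Quinn in UTC: 08:45-15:15, 17:30-18:45 (subtract 4h to convert from UTC+4).
Zubin in UTC: 10:00-10:15, 10:30-17:15 (subtract 4h to convert from UTC+4).
Idris in UTC: 08:30-16:15 (add 5h to convert from UTC-5).
Ines: not fully free for 15:15-16:00. Vera: free for 15:15-16:00. Teo: free for 15:15-16:00. Ravi: not fully free for 15:15-16:00. Quinn: not fully free for 15:15-16:00. Zubin: free for 15:15-16:00. Idris: free for 15:15-16:00.

Ines, Quinn, Ravi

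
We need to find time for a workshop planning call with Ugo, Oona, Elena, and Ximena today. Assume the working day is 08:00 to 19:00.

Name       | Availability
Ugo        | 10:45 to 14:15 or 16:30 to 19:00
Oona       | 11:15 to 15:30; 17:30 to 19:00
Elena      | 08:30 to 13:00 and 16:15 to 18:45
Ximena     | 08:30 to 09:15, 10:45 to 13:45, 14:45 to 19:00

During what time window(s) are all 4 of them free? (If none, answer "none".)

Ugo ∩ Oona: 11:15-14:15, 17:30-19:00.
Ugo ∩ Oona ∩ Elena: 11:15-13:00, 17:30-18:45.
Ugo ∩ Oona ∩ Elena ∩ Ximena: 11:15-13:00, 17:30-18:45.

11:15-13:00, 17:30-18:45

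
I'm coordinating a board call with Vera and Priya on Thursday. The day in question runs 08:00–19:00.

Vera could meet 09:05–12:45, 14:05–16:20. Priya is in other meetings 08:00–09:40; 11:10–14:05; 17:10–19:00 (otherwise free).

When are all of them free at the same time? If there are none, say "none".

Vera free: 09:05-12:45, 14:05-16:20.
Priya free: 09:40-11:10, 14:05-17:10 (invert busy blocks within the working day).
Vera ∩ Priya: 09:40-11:10, 14:05-16:20.

09:40-11:10, 14:05-16:20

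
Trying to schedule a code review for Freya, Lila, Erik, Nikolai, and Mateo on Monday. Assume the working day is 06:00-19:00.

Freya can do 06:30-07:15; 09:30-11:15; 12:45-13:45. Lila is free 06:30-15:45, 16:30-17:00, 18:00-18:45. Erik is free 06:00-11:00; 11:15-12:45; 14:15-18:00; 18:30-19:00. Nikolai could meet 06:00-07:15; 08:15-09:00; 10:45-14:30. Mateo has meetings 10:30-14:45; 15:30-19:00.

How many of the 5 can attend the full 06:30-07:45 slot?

Freya free: 06:30-07:15, 09:30-11:15, 12:45-13:45.
Lila free: 06:30-15:45, 16:30-17:00, 18:00-18:45.
Erik free: 06:00-11:00, 11:15-12:45, 14:15-18:00, 18:30-19:00.
Nikolai free: 06:00-07:15, 08:15-09:00, 10:45-14:30.
Mateo free: 06:00-10:30, 14:45-15:30 (invert busy blocks within the working day).
Lila, Erik, and Mateo can make the full 06:30-07:45 slot — that's 3.

3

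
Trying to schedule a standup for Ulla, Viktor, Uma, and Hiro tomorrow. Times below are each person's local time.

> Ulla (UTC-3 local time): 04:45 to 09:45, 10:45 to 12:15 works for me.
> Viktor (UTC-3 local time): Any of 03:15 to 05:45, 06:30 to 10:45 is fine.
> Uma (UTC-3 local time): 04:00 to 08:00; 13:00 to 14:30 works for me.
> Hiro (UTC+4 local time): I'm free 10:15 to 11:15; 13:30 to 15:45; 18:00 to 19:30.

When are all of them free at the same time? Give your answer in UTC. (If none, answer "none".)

09:30-11:00

Ulla in UTC: 07:45-12:45, 13:45-15:15 (add 3h to convert from UTC-3).
Viktor in UTC: 06:15-08:45, 09:30-13:45 (add 3h to convert from UTC-3).
Uma in UTC: 07:00-11:00, 16:00-17:30 (add 3h to convert from UTC-3).
Hiro in UTC: 06:15-07:15, 09:30-11:45, 14:00-15:30 (subtract 4h to convert from UTC+4).
Ulla ∩ Viktor: 07:45-08:45, 09:30-12:45.
Ulla ∩ Viktor ∩ Uma: 07:45-08:45, 09:30-11:00.
Ulla ∩ Viktor ∩ Uma ∩ Hiro: 09:30-11:00.
Those are the intersection windows.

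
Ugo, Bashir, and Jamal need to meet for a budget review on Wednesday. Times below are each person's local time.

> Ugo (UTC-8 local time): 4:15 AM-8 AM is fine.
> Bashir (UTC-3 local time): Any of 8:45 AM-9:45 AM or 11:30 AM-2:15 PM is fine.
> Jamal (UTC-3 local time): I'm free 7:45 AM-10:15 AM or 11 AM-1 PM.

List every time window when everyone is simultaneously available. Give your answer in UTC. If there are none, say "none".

Ugo in UTC: 12:15-16:00 (add 8h to convert from UTC-8).
Bashir in UTC: 11:45-12:45, 14:30-17:15 (add 3h to convert from UTC-3).
Jamal in UTC: 10:45-13:15, 14:00-16:00 (add 3h to convert from UTC-3).
Ugo ∩ Bashir: 12:15-12:45, 14:30-16:00.
Ugo ∩ Bashir ∩ Jamal: 12:15-12:45, 14:30-16:00.
Those are the intersection windows.

12:15-12:45, 14:30-16:00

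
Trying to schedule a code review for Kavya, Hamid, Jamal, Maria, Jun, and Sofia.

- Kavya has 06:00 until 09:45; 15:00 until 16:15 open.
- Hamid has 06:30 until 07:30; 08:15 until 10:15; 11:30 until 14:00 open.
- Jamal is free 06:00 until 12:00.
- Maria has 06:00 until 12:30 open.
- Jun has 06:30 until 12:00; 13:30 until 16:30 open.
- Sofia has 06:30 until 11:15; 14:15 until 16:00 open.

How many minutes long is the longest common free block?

90

Kavya ∩ Hamid: 06:30-07:30, 08:15-09:45.
Kavya ∩ Hamid ∩ Jamal: 06:30-07:30, 08:15-09:45.
Kavya ∩ Hamid ∩ Jamal ∩ Maria: 06:30-07:30, 08:15-09:45.
Kavya ∩ Hamid ∩ Jamal ∩ Maria ∩ Jun: 06:30-07:30, 08:15-09:45.
Kavya ∩ Hamid ∩ Jamal ∩ Maria ∩ Jun ∩ Sofia: 06:30-07:30, 08:15-09:45.
So the common availability across everyone is 06:30-07:30, 08:15-09:45.
The longest is 08:15-09:45 at 90 minutes.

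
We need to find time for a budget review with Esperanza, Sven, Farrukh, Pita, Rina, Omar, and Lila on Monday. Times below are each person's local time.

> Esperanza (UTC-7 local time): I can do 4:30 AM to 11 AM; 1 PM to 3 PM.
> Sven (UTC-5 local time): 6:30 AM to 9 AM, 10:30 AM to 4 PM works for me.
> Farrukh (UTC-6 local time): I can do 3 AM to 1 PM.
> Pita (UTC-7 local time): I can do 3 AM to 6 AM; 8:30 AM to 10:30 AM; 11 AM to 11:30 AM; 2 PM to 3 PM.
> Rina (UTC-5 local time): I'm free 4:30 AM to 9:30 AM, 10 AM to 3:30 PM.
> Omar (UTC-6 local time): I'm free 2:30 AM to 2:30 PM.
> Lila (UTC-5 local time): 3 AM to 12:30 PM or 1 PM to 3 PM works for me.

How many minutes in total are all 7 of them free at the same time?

210

Esperanza in UTC: 11:30-18:00, 20:00-22:00 (add 7h to convert from UTC-7).
Sven in UTC: 11:30-14:00, 15:30-21:00 (add 5h to convert from UTC-5).
Farrukh in UTC: 09:00-19:00 (add 6h to convert from UTC-6).
Pita in UTC: 10:00-13:00, 15:30-17:30, 18:00-18:30, 21:00-22:00 (add 7h to convert from UTC-7).
Rina in UTC: 09:30-14:30, 15:00-20:30 (add 5h to convert from UTC-5).
Omar in UTC: 08:30-20:30 (add 6h to convert from UTC-6).
Lila in UTC: 08:00-17:30, 18:00-20:00 (add 5h to convert from UTC-5).
Esperanza ∩ Sven: 11:30-14:00, 15:30-18:00, 20:00-21:00.
Esperanza ∩ Sven ∩ Farrukh: 11:30-14:00, 15:30-18:00.
Esperanza ∩ Sven ∩ Farrukh ∩ Pita: 11:30-13:00, 15:30-17:30.
Esperanza ∩ Sven ∩ Farrukh ∩ Pita ∩ Rina: 11:30-13:00, 15:30-17:30.
Esperanza ∩ Sven ∩ Farrukh ∩ Pita ∩ Rina ∩ Omar: 11:30-13:00, 15:30-17:30.
Esperanza ∩ Sven ∩ Farrukh ∩ Pita ∩ Rina ∩ Omar ∩ Lila: 11:30-13:00, 15:30-17:30.
Summing the common windows: 90 + 120 = 210 minutes.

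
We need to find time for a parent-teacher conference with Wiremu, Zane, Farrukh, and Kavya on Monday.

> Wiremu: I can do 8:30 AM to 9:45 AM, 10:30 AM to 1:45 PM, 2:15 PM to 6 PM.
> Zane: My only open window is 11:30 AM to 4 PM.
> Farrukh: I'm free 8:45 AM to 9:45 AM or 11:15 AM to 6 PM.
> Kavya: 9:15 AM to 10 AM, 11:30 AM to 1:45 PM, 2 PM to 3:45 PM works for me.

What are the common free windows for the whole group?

11:30-13:45, 14:15-15:45

Wiremu ∩ Zane: 11:30-13:45, 14:15-16:00.
Wiremu ∩ Zane ∩ Farrukh: 11:30-13:45, 14:15-16:00.
Wiremu ∩ Zane ∩ Farrukh ∩ Kavya: 11:30-13:45, 14:15-15:45.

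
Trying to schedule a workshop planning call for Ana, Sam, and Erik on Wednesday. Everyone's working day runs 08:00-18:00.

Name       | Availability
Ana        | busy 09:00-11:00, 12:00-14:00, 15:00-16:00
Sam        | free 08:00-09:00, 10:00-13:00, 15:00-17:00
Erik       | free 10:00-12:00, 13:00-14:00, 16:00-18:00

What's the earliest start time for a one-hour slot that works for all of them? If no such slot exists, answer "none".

Ana free: 08:00-09:00, 11:00-12:00, 14:00-15:00, 16:00-18:00 (invert busy blocks within the working day).
Sam free: 08:00-09:00, 10:00-13:00, 15:00-17:00.
Erik free: 10:00-12:00, 13:00-14:00, 16:00-18:00.
Ana ∩ Sam: 08:00-09:00, 11:00-12:00, 16:00-17:00.
Ana ∩ Sam ∩ Erik: 11:00-12:00, 16:00-17:00.
The first common window of at least 60 minutes is 11:00-12:00, so the earliest start is 11:00.

11:00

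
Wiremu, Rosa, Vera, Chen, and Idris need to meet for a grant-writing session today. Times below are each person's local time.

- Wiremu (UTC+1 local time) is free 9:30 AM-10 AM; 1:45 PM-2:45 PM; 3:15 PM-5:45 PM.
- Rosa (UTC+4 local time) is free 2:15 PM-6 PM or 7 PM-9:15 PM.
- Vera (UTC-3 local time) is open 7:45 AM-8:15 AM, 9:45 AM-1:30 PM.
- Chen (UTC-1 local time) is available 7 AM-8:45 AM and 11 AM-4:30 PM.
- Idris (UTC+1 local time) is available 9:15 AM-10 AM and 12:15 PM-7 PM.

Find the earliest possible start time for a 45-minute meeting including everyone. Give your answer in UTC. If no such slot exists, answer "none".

Wiremu in UTC: 08:30-09:00, 12:45-13:45, 14:15-16:45 (subtract 1h to convert from UTC+1).
Rosa in UTC: 10:15-14:00, 15:00-17:15 (subtract 4h to convert from UTC+4).
Vera in UTC: 10:45-11:15, 12:45-16:30 (add 3h to convert from UTC-3).
Chen in UTC: 08:00-09:45, 12:00-17:30 (add 1h to convert from UTC-1).
Idris in UTC: 08:15-09:00, 11:15-18:00 (subtract 1h to convert from UTC+1).
Wiremu ∩ Rosa: 12:45-13:45, 15:00-16:45.
Wiremu ∩ Rosa ∩ Vera: 12:45-13:45, 15:00-16:30.
Wiremu ∩ Rosa ∩ Vera ∩ Chen: 12:45-13:45, 15:00-16:30.
Wiremu ∩ Rosa ∩ Vera ∩ Chen ∩ Idris: 12:45-13:45, 15:00-16:30.
Those are the intersection windows.
The first common window of at least 45 minutes is 12:45-13:45, so the earliest start is 12:45.

12:45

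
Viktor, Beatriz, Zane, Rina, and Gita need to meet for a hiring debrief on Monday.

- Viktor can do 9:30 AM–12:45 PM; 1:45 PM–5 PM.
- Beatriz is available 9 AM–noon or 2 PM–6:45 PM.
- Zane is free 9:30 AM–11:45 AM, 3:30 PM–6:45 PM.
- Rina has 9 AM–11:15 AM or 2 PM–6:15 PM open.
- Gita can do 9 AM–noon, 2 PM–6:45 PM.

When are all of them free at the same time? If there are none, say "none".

Viktor ∩ Beatriz: 09:30-12:00, 14:00-17:00.
Viktor ∩ Beatriz ∩ Zane: 09:30-11:45, 15:30-17:00.
Viktor ∩ Beatriz ∩ Zane ∩ Rina: 09:30-11:15, 15:30-17:00.
Viktor ∩ Beatriz ∩ Zane ∩ Rina ∩ Gita: 09:30-11:15, 15:30-17:00.
So the common availability across everyone is 09:30-11:15, 15:30-17:00.

09:30-11:15, 15:30-17:00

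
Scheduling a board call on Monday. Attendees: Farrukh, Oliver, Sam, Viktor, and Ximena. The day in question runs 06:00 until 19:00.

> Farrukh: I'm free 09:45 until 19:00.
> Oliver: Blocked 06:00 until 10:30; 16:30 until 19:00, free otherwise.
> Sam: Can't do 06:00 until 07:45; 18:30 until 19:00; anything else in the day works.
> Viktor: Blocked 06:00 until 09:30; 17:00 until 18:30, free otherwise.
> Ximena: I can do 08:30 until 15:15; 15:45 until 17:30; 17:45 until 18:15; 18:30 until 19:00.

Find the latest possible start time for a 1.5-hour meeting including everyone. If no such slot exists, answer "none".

Farrukh free: 09:45-19:00.
Oliver free: 10:30-16:30 (invert busy blocks within the working day).
Sam free: 07:45-18:30 (invert busy blocks within the working day).
Viktor free: 09:30-17:00, 18:30-19:00 (invert busy blocks within the working day).
Ximena free: 08:30-15:15, 15:45-17:30, 17:45-18:15, 18:30-19:00.
Farrukh ∩ Oliver: 10:30-16:30.
Farrukh ∩ Oliver ∩ Sam: 10:30-16:30.
Farrukh ∩ Oliver ∩ Sam ∩ Viktor: 10:30-16:30.
Farrukh ∩ Oliver ∩ Sam ∩ Viktor ∩ Ximena: 10:30-15:15, 15:45-16:30.
Those are the intersection windows.
The last common window of at least 90 minutes is 10:30-15:15; a 90-minute meeting can start as late as 13:45 and still end by 15:15.

13:45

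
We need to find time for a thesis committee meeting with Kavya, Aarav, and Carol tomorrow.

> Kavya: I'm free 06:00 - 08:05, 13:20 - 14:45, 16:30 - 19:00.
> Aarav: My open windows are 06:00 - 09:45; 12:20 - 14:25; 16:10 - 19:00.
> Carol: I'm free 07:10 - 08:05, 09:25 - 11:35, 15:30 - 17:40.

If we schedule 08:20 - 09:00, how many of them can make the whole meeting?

Aarav can make the full 08:20-09:00 slot — that's 1.

1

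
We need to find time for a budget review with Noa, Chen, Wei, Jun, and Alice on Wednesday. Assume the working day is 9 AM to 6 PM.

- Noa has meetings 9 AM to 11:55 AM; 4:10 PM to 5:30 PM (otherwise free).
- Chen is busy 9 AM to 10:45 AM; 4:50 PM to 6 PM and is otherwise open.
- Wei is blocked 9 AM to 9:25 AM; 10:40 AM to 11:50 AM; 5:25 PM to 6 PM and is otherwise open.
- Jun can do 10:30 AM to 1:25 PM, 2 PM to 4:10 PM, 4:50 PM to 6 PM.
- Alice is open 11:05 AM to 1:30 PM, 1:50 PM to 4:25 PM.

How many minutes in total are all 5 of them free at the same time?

220

Noa free: 11:55-16:10, 17:30-18:00 (invert busy blocks within the working day).
Chen free: 10:45-16:50 (invert busy blocks within the working day).
Wei free: 09:25-10:40, 11:50-17:25 (invert busy blocks within the working day).
Jun free: 10:30-13:25, 14:00-16:10, 16:50-18:00.
Alice free: 11:05-13:30, 13:50-16:25.
Noa ∩ Chen: 11:55-16:10.
Noa ∩ Chen ∩ Wei: 11:55-16:10.
Noa ∩ Chen ∩ Wei ∩ Jun: 11:55-13:25, 14:00-16:10.
Noa ∩ Chen ∩ Wei ∩ Jun ∩ Alice: 11:55-13:25, 14:00-16:10.
So the common availability across everyone is 11:55-13:25, 14:00-16:10.
Summing the common windows: 90 + 130 = 220 minutes.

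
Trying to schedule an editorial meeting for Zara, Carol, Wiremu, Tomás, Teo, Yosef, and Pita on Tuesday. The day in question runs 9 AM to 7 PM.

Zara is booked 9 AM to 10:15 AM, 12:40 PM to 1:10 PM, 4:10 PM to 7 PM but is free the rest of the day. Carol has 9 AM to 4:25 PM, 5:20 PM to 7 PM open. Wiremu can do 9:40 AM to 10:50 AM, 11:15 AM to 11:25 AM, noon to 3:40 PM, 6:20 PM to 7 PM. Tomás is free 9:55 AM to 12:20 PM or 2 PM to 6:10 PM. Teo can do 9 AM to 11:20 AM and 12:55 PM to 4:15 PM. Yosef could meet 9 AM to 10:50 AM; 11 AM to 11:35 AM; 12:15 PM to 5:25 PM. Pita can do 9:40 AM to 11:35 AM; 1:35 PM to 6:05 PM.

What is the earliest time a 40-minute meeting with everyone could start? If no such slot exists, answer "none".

Zara free: 10:15-12:40, 13:10-16:10 (invert busy blocks within the working day).
Carol free: 09:00-16:25, 17:20-19:00.
Wiremu free: 09:40-10:50, 11:15-11:25, 12:00-15:40, 18:20-19:00.
Tomás free: 09:55-12:20, 14:00-18:10.
Teo free: 09:00-11:20, 12:55-16:15.
Yosef free: 09:00-10:50, 11:00-11:35, 12:15-17:25.
Pita free: 09:40-11:35, 13:35-18:05.
Zara ∩ Carol: 10:15-12:40, 13:10-16:10.
Zara ∩ Carol ∩ Wiremu: 10:15-10:50, 11:15-11:25, 12:00-12:40, 13:10-15:40.
Zara ∩ Carol ∩ Wiremu ∩ Tomás: 10:15-10:50, 11:15-11:25, 12:00-12:20, 14:00-15:40.
Zara ∩ Carol ∩ Wiremu ∩ Tomás ∩ Teo: 10:15-10:50, 11:15-11:20, 14:00-15:40.
Zara ∩ Carol ∩ Wiremu ∩ Tomás ∩ Teo ∩ Yosef: 10:15-10:50, 11:15-11:20, 14:00-15:40.
Zara ∩ Carol ∩ Wiremu ∩ Tomás ∩ Teo ∩ Yosef ∩ Pita: 10:15-10:50, 11:15-11:20, 14:00-15:40.
The first common window of at least 40 minutes is 14:00-15:40, so the earliest start is 14:00.

14:00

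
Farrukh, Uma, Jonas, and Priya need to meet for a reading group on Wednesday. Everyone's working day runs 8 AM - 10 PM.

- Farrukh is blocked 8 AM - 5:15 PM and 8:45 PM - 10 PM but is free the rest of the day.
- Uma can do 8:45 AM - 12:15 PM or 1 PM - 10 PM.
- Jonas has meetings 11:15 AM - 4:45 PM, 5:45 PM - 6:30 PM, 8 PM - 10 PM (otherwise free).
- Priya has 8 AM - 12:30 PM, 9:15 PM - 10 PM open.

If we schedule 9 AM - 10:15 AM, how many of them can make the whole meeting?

3

Farrukh free: 17:15-20:45 (invert busy blocks within the working day).
Uma free: 08:45-12:15, 13:00-22:00.
Jonas free: 08:00-11:15, 16:45-17:45, 18:30-20:00 (invert busy blocks within the working day).
Priya free: 08:00-12:30, 21:15-22:00.
Uma, Jonas, and Priya can make the full 09:00-10:15 slot — that's 3.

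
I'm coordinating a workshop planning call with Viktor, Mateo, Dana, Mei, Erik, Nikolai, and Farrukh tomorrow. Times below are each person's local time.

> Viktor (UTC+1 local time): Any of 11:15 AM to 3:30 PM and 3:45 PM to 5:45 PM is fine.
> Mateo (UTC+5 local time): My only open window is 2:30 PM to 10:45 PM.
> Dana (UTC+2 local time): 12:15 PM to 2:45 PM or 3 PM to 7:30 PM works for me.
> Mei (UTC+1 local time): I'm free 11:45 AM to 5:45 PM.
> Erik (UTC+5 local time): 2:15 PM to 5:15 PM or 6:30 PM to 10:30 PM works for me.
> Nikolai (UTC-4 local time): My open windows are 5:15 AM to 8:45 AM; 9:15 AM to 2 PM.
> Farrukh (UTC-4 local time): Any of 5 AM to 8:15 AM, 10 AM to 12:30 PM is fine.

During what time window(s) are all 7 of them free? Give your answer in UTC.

Viktor in UTC: 10:15-14:30, 14:45-16:45 (subtract 1h to convert from UTC+1).
Mateo in UTC: 09:30-17:45 (subtract 5h to convert from UTC+5).
Dana in UTC: 10:15-12:45, 13:00-17:30 (subtract 2h to convert from UTC+2).
Mei in UTC: 10:45-16:45 (subtract 1h to convert from UTC+1).
Erik in UTC: 09:15-12:15, 13:30-17:30 (subtract 5h to convert from UTC+5).
Nikolai in UTC: 09:15-12:45, 13:15-18:00 (add 4h to convert from UTC-4).
Farrukh in UTC: 09:00-12:15, 14:00-16:30 (add 4h to convert from UTC-4).
Viktor ∩ Mateo: 10:15-14:30, 14:45-16:45.
Viktor ∩ Mateo ∩ Dana: 10:15-12:45, 13:00-14:30, 14:45-16:45.
Viktor ∩ Mateo ∩ Dana ∩ Mei: 10:45-12:45, 13:00-14:30, 14:45-16:45.
Viktor ∩ Mateo ∩ Dana ∩ Mei ∩ Erik: 10:45-12:15, 13:30-14:30, 14:45-16:45.
Viktor ∩ Mateo ∩ Dana ∩ Mei ∩ Erik ∩ Nikolai: 10:45-12:15, 13:30-14:30, 14:45-16:45.
Viktor ∩ Mateo ∩ Dana ∩ Mei ∩ Erik ∩ Nikolai ∩ Farrukh: 10:45-12:15, 14:00-14:30, 14:45-16:30.
So the common availability across everyone is 10:45-12:15, 14:00-14:30, 14:45-16:30.

10:45-12:15, 14:00-14:30, 14:45-16:30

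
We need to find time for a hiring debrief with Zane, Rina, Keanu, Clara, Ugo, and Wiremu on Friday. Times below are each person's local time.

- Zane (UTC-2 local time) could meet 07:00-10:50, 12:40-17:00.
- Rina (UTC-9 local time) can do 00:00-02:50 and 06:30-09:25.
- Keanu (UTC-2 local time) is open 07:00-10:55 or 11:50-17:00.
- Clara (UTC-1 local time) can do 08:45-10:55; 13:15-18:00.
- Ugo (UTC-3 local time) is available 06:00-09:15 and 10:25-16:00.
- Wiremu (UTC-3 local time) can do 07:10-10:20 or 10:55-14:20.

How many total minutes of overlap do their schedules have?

210

Zane in UTC: 09:00-12:50, 14:40-19:00 (add 2h to convert from UTC-2).
Rina in UTC: 09:00-11:50, 15:30-18:25 (add 9h to convert from UTC-9).
Keanu in UTC: 09:00-12:55, 13:50-19:00 (add 2h to convert from UTC-2).
Clara in UTC: 09:45-11:55, 14:15-19:00 (add 1h to convert from UTC-1).
Ugo in UTC: 09:00-12:15, 13:25-19:00 (add 3h to convert from UTC-3).
Wiremu in UTC: 10:10-13:20, 13:55-17:20 (add 3h to convert from UTC-3).
Zane ∩ Rina: 09:00-11:50, 15:30-18:25.
Zane ∩ Rina ∩ Keanu: 09:00-11:50, 15:30-18:25.
Zane ∩ Rina ∩ Keanu ∩ Clara: 09:45-11:50, 15:30-18:25.
Zane ∩ Rina ∩ Keanu ∩ Clara ∩ Ugo: 09:45-11:50, 15:30-18:25.
Zane ∩ Rina ∩ Keanu ∩ Clara ∩ Ugo ∩ Wiremu: 10:10-11:50, 15:30-17:20.
Summing the common windows: 100 + 110 = 210 minutes.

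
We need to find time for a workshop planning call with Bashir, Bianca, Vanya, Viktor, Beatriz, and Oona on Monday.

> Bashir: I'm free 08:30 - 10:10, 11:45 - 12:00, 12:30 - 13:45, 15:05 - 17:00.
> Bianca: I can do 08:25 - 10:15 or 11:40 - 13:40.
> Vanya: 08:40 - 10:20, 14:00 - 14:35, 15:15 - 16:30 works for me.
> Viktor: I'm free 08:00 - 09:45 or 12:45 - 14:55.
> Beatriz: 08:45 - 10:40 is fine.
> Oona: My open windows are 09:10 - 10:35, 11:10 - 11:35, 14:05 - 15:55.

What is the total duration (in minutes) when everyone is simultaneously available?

Bashir ∩ Bianca: 08:30-10:10, 11:45-12:00, 12:30-13:40.
Bashir ∩ Bianca ∩ Vanya: 08:40-10:10.
Bashir ∩ Bianca ∩ Vanya ∩ Viktor: 08:40-09:45.
Bashir ∩ Bianca ∩ Vanya ∩ Viktor ∩ Beatriz: 08:45-09:45.
Bashir ∩ Bianca ∩ Vanya ∩ Viktor ∩ Beatriz ∩ Oona: 09:10-09:45.
That's a single block of 35 minutes.

35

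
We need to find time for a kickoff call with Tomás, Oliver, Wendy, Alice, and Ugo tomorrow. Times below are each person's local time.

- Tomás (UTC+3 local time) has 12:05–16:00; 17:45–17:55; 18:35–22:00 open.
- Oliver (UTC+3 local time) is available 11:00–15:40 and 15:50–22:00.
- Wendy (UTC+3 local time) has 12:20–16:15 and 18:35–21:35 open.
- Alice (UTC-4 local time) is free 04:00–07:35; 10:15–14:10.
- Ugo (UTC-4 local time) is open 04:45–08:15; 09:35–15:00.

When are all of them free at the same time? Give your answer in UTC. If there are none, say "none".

Tomás in UTC: 09:05-13:00, 14:45-14:55, 15:35-19:00 (subtract 3h to convert from UTC+3).
Oliver in UTC: 08:00-12:40, 12:50-19:00 (subtract 3h to convert from UTC+3).
Wendy in UTC: 09:20-13:15, 15:35-18:35 (subtract 3h to convert from UTC+3).
Alice in UTC: 08:00-11:35, 14:15-18:10 (add 4h to convert from UTC-4).
Ugo in UTC: 08:45-12:15, 13:35-19:00 (add 4h to convert from UTC-4).
Tomás ∩ Oliver: 09:05-12:40, 12:50-13:00, 14:45-14:55, 15:35-19:00.
Tomás ∩ Oliver ∩ Wendy: 09:20-12:40, 12:50-13:00, 15:35-18:35.
Tomás ∩ Oliver ∩ Wendy ∩ Alice: 09:20-11:35, 15:35-18:10.
Tomás ∩ Oliver ∩ Wendy ∩ Alice ∩ Ugo: 09:20-11:35, 15:35-18:10.
Those are the intersection windows.

09:20-11:35, 15:35-18:10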